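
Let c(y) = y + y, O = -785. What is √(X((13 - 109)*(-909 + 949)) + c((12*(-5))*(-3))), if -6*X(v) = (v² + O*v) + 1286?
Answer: I*√26638689/3 ≈ 1720.4*I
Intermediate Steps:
X(v) = -643/3 - v²/6 + 785*v/6 (X(v) = -((v² - 785*v) + 1286)/6 = -(1286 + v² - 785*v)/6 = -643/3 - v²/6 + 785*v/6)
c(y) = 2*y
√(X((13 - 109)*(-909 + 949)) + c((12*(-5))*(-3))) = √((-643/3 - (-909 + 949)²*(13 - 109)²/6 + 785*((13 - 109)*(-909 + 949))/6) + 2*((12*(-5))*(-3))) = √((-643/3 - (-96*40)²/6 + 785*(-96*40)/6) + 2*(-60*(-3))) = √((-643/3 - ⅙*(-3840)² + (785/6)*(-3840)) + 2*180) = √((-643/3 - ⅙*14745600 - 502400) + 360) = √((-643/3 - 2457600 - 502400) + 360) = √(-8880643/3 + 360) = √(-8879563/3) = I*√26638689/3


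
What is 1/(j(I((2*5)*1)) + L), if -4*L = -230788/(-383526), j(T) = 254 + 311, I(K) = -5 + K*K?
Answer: 383526/216634493 ≈ 0.0017704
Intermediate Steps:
I(K) = -5 + K²
j(T) = 565
L = -57697/383526 (L = -(-57697)/(-383526) = -(-57697)*(-1)/383526 = -¼*115394/191763 = -57697/383526 ≈ -0.15044)
1/(j(I((2*5)*1)) + L) = 1/(565 - 57697/383526) = 1/(216634493/383526) = 383526/216634493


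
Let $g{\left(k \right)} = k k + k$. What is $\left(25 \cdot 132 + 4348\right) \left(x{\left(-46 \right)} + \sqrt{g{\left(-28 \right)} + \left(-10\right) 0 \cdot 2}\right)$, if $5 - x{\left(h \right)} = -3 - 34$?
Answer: $321216 + 45888 \sqrt{21} \approx 5.315 \cdot 10^{5}$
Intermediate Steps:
$x{\left(h \right)} = 42$ ($x{\left(h \right)} = 5 - \left(-3 - 34\right) = 5 - -37 = 5 + 37 = 42$)
$g{\left(k \right)} = k + k^{2}$ ($g{\left(k \right)} = k^{2} + k = k + k^{2}$)
$\left(25 \cdot 132 + 4348\right) \left(x{\left(-46 \right)} + \sqrt{g{\left(-28 \right)} + \left(-10\right) 0 \cdot 2}\right) = \left(25 \cdot 132 + 4348\right) \left(42 + \sqrt{- 28 \left(1 - 28\right) + \left(-10\right) 0 \cdot 2}\right) = \left(3300 + 4348\right) \left(42 + \sqrt{\left(-28\right) \left(-27\right) + 0 \cdot 2}\right) = 7648 \left(42 + \sqrt{756 + 0}\right) = 7648 \left(42 + \sqrt{756}\right) = 7648 \left(42 + 6 \sqrt{21}\right) = 321216 + 45888 \sqrt{21}$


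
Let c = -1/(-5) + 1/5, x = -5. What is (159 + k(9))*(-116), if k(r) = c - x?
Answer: -95352/5 ≈ -19070.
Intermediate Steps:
c = ⅖ (c = -1*(-⅕) + 1*(⅕) = ⅕ + ⅕ = ⅖ ≈ 0.40000)
k(r) = 27/5 (k(r) = ⅖ - 1*(-5) = ⅖ + 5 = 27/5)
(159 + k(9))*(-116) = (159 + 27/5)*(-116) = (822/5)*(-116) = -95352/5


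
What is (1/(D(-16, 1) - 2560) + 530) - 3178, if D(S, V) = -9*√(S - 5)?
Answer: 9*(-2648*√21 + 753209*I)/(-2560*I + 9*√21) ≈ -2648.0 + 6.2883e-6*I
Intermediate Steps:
D(S, V) = -9*√(-5 + S)
(1/(D(-16, 1) - 2560) + 530) - 3178 = (1/(-9*√(-5 - 16) - 2560) + 530) - 3178 = (1/(-9*I*√21 - 2560) + 530) - 3178 = (1/(-2560 - 9*I*√21) + 530) - 3178 = (530 + 1/(-2560 - 9*I*√21)) - 3178 = -2648 + 1/(-2560 - 9*I*√21)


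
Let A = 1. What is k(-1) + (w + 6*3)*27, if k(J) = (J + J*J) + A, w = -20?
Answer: -53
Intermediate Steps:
k(J) = 1 + J + J² (k(J) = (J + J*J) + 1 = (J + J²) + 1 = 1 + J + J²)
k(-1) + (w + 6*3)*27 = (1 - 1 + (-1)²) + (-20 + 6*3)*27 = (1 - 1 + 1) + (-20 + 18)*27 = 1 - 2*27 = 1 - 54 = -53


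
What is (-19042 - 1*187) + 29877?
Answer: 10648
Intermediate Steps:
(-19042 - 1*187) + 29877 = (-19042 - 187) + 29877 = -19229 + 29877 = 10648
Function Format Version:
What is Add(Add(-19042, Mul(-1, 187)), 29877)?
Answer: 10648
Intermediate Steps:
Add(Add(-19042, Mul(-1, 187)), 29877) = Add(Add(-19042, -187), 29877) = Add(-19229, 29877) = 10648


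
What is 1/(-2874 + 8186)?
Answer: 1/5312 ≈ 0.00018825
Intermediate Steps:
1/(-2874 + 8186) = 1/5312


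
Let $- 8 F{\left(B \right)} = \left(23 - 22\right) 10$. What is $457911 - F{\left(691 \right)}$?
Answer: $\frac{1831649}{4} \approx 4.5791 \cdot 10^{5}$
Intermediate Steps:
$F{\left(B \right)} = - \frac{5}{4}$ ($F{\left(B \right)} = - \frac{\left(23 - 22\right) 10}{8} = - \frac{1 \cdot 10}{8} = \left(- \frac{1}{8}\right) 10 = - \frac{5}{4}$)
$457911 - F{\left(691 \right)} = 457911 - - \frac{5}{4} = 457911 + \frac{5}{4} = \frac{1831649}{4}$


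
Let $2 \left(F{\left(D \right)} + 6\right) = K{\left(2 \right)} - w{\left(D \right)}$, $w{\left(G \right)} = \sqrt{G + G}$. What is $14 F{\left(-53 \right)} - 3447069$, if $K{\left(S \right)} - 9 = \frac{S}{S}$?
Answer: $-3447083 - 7 i \sqrt{106} \approx -3.4471 \cdot 10^{6} - 72.069 i$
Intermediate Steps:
$w{\left(G \right)} = \sqrt{2} \sqrt{G}$ ($w{\left(G \right)} = \sqrt{2 G} = \sqrt{2} \sqrt{G}$)
$K{\left(S \right)} = 10$ ($K{\left(S \right)} = 9 + \frac{S}{S} = 9 + 1 = 10$)
$F{\left(D \right)} = -1 - \frac{\sqrt{2} \sqrt{D}}{2}$ ($F{\left(D \right)} = -6 + \frac{10 - \sqrt{2} \sqrt{D}}{2} = -6 - \left(-5 + \frac{\sqrt{2} \sqrt{D}}{2}\right) = -1 - \frac{\sqrt{2} \sqrt{D}}{2}$)
$14 F{\left(-53 \right)} - 3447069 = 14 \left(-1 - \frac{\sqrt{2} \sqrt{-53}}{2}\right) - 3447069 = 14 \left(-1 - \frac{\sqrt{2} i \sqrt{53}}{2}\right) - 3447069 = 14 \left(-1 - \frac{i \sqrt{106}}{2}\right) - 3447069 = \left(-14 - 7 i \sqrt{106}\right) - 3447069 = -3447083 - 7 i \sqrt{106}$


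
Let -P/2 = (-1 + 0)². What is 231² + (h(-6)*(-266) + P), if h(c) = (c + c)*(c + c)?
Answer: 15055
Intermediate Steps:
h(c) = 4*c² (h(c) = (2*c)*(2*c) = 4*c²)
P = -2 (P = -2*(-1 + 0)² = -2*(-1)² = -2*1 = -2)
231² + (h(-6)*(-266) + P) = 231² + ((4*(-6)²)*(-266) - 2) = 53361 + ((4*36)*(-266) - 2) = 53361 + (144*(-266) - 2) = 53361 + (-38304 - 2) = 53361 - 38306 = 15055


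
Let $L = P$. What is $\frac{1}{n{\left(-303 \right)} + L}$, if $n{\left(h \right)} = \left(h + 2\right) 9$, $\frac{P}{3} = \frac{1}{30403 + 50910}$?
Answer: $- \frac{81313}{220276914} \approx -0.00036914$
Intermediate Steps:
$P = \frac{3}{81313}$ ($P = \frac{3}{30403 + 50910} = \frac{3}{81313} \approx 3.6894 \cdot 10^{-5}$)
$L = \frac{3}{81313} \approx 3.6894 \cdot 10^{-5}$
$n{\left(h \right)} = 18 + 9 h$ ($n{\left(h \right)} = \left(2 + h\right) 9 = 18 + 9 h$)
$\frac{1}{n{\left(-303 \right)} + L} = \frac{1}{\left(18 + 9 \left(-303\right)\right) + \frac{3}{81313}} = \frac{1}{\left(18 - 2727\right) + \frac{3}{81313}} = \frac{1}{-2709 + \frac{3}{81313}} = \frac{1}{- \frac{220276914}{81313}} = - \frac{81313}{220276914}$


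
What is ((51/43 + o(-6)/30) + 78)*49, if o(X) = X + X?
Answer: 830011/215 ≈ 3860.5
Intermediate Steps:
o(X) = 2*X
((51/43 + o(-6)/30) + 78)*49 = ((51/43 + (2*(-6))/30) + 78)*49 = ((51*(1/43) - 12*1/30) + 78)*49 = ((51/43 - ⅖) + 78)*49 = (169/215 + 78)*49 = (16939/215)*49 = 830011/215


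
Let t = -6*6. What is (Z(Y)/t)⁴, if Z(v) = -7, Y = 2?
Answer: 2401/1679616 ≈ 0.0014295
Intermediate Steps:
t = -36
(Z(Y)/t)⁴ = (-7/(-36))⁴ = (-7*(-1/36))⁴ = (7/36)⁴ = 2401/1679616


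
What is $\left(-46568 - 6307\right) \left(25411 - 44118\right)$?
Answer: $989132625$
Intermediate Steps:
$\left(-46568 - 6307\right) \left(25411 - 44118\right) = \left(-52875\right) \left(-18707\right) = 989132625$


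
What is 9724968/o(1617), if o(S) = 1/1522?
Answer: 14801401296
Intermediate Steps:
o(S) = 1/1522
9724968/o(1617) = 9724968/(1/1522) = 9724968*1522 = 14801401296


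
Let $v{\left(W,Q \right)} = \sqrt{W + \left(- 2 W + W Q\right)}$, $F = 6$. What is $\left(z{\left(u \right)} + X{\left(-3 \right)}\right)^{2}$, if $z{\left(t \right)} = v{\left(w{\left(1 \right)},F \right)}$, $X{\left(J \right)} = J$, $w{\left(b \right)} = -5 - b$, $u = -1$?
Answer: $\left(3 - i \sqrt{30}\right)^{2} \approx -21.0 - 32.863 i$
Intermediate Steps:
$v{\left(W,Q \right)} = \sqrt{- W + Q W}$ ($v{\left(W,Q \right)} = \sqrt{W + \left(- 2 W + Q W\right)} = \sqrt{- W + Q W}$)
$z{\left(t \right)} = i \sqrt{30}$ ($z{\left(t \right)} = \sqrt{\left(-5 - 1\right) \left(-1 + 6\right)} = \sqrt{\left(-5 - 1\right) 5} = \sqrt{\left(-6\right) 5} = \sqrt{-30} = i \sqrt{30}$)
$\left(z{\left(u \right)} + X{\left(-3 \right)}\right)^{2} = \left(i \sqrt{30} - 3\right)^{2} = \left(-3 + i \sqrt{30}\right)^{2}$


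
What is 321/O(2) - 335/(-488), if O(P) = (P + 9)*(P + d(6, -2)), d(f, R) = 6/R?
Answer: -152963/5368 ≈ -28.495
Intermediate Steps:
O(P) = (-3 + P)*(9 + P) (O(P) = (P + 9)*(P + 6/(-2)) = (9 + P)*(P + 6*(-½)) = (9 + P)*(P - 3) = (9 + P)*(-3 + P) = (-3 + P)*(9 + P))
321/O(2) - 335/(-488) = 321/(-27 + 2² + 6*2) - 335/(-488) = 321/(-27 + 4 + 12) - 335*(-1/488) = 321/(-11) + 335/488 = 321*(-1/11) + 335/488 = -321/11 + 335/488 = -152963/5368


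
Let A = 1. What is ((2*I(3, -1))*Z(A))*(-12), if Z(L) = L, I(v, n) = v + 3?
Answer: -144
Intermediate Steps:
I(v, n) = 3 + v
((2*I(3, -1))*Z(A))*(-12) = ((2*(3 + 3))*1)*(-12) = ((2*6)*1)*(-12) = (12*1)*(-12) = 12*(-12) = -144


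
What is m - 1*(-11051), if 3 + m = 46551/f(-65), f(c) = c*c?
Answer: 46724351/4225 ≈ 11059.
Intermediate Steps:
f(c) = c**2
m = 33876/4225 (m = -3 + 46551/((-65)**2) = -3 + 46551/4225 = 33876/4225 ≈ 8.0180)
m - 1*(-11051) = 33876/4225 - 1*(-11051) = 33876/4225 + 11051 = 46724351/4225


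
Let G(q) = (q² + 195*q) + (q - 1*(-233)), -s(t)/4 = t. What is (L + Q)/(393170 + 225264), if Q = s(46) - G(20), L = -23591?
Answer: -14164/309217 ≈ -0.045806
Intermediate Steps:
s(t) = -4*t
G(q) = 233 + q² + 196*q (G(q) = (q² + 195*q) + (q + 233) = (q² + 195*q) + (233 + q) = 233 + q² + 196*q)
Q = -4737 (Q = -4*46 - (233 + 20² + 196*20) = -184 - (233 + 400 + 3920) = -184 - 1*4553 = -184 - 4553 = -4737)
(L + Q)/(393170 + 225264) = (-23591 - 4737)/(393170 + 225264) = -28328/618434 = -28328*1/618434 = -14164/309217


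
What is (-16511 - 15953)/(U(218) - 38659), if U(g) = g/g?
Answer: 16232/19329 ≈ 0.83977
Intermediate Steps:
U(g) = 1
(-16511 - 15953)/(U(218) - 38659) = (-16511 - 15953)/(1 - 38659) = -32464/(-38658) = -32464*(-1/38658) = 16232/19329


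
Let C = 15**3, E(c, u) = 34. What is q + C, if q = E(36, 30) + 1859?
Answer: 5268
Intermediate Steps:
C = 3375
q = 1893 (q = 34 + 1859 = 1893)
q + C = 1893 + 3375 = 5268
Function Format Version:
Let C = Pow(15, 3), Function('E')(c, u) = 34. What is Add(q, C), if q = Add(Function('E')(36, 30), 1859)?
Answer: 5268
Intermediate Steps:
C = 3375
q = 1893 (q = Add(34, 1859) = 1893)
Add(q, C) = Add(1893, 3375) = 5268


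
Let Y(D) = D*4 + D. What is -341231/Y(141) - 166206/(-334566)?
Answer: -6335950862/13103835 ≈ -483.52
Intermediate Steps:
Y(D) = 5*D (Y(D) = 4*D + D = 5*D)
-341231/Y(141) - 166206/(-334566) = -341231/(5*141) - 166206/(-334566) = -341231/705 - 166206*(-1/334566) = -341231*1/705 + 27701/55761 = -341231/705 + 27701/55761 = -6335950862/13103835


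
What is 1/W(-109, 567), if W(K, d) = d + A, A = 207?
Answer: 1/774 ≈ 0.0012920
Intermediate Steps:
W(K, d) = 207 + d (W(K, d) = d + 207 = 207 + d)
1/W(-109, 567) = 1/(207 + 567) = 1/774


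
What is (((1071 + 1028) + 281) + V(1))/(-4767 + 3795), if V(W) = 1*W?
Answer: -2381/972 ≈ -2.4496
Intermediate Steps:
V(W) = W
(((1071 + 1028) + 281) + V(1))/(-4767 + 3795) = (((1071 + 1028) + 281) + 1)/(-4767 + 3795) = ((2099 + 281) + 1)/(-972) = (2380 + 1)*(-1/972) = 2381*(-1/972) = -2381/972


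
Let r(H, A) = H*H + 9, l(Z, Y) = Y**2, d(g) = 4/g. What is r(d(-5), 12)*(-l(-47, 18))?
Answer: -78084/25 ≈ -3123.4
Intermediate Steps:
r(H, A) = 9 + H**2 (r(H, A) = H**2 + 9 = 9 + H**2)
r(d(-5), 12)*(-l(-47, 18)) = (9 + (4/(-5))**2)*(-1*18**2) = (9 + (4*(-1/5))**2)*(-1*324) = (9 + (-4/5)**2)*(-324) = (9 + 16/25)*(-324) = (241/25)*(-324) = -78084/25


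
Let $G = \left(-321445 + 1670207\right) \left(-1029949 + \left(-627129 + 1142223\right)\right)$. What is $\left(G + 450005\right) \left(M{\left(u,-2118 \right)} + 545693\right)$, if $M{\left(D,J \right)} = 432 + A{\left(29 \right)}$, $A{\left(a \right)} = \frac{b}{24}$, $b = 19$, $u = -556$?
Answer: $- \frac{9101729073293815595}{24} \approx -3.7924 \cdot 10^{17}$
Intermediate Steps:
$A{\left(a \right)} = \frac{19}{24}$
$M{\left(D,J \right)} = \frac{10387}{24}$ ($M{\left(D,J \right)} = 432 + \frac{19}{24} = \frac{10387}{24}$)
$G = -694416859510$ ($G = 1348762 \left(-1029949 + 515094\right) = 1348762 \left(-514855\right) = -694416859510$)
$\left(G + 450005\right) \left(M{\left(u,-2118 \right)} + 545693\right) = \left(-694416859510 + 450005\right) \left(\frac{10387}{24} + 545693\right) = \left(-694416409505\right) \frac{13107019}{24} = - \frac{9101729073293815595}{24}$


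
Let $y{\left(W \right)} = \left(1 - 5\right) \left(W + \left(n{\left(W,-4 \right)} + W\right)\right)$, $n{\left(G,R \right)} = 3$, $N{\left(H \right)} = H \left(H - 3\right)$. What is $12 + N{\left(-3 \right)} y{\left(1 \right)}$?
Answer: $-348$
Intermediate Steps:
$N{\left(H \right)} = H \left(-3 + H\right)$
$y{\left(W \right)} = -12 - 8 W$ ($y{\left(W \right)} = \left(1 - 5\right) \left(W + \left(3 + W\right)\right) = - 4 \left(3 + 2 W\right) = -12 - 8 W$)
$12 + N{\left(-3 \right)} y{\left(1 \right)} = 12 + - 3 \left(-3 - 3\right) \left(-12 - 8\right) = 12 + \left(-3\right) \left(-6\right) \left(-12 - 8\right) = 12 + 18 \left(-20\right) = 12 - 360 = -348$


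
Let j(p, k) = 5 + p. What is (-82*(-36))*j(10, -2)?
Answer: 44280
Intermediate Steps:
(-82*(-36))*j(10, -2) = (-82*(-36))*(5 + 10) = 2952*15 = 44280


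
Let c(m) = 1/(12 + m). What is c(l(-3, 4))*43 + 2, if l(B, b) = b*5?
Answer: 107/32 ≈ 3.3438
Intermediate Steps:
l(B, b) = 5*b
c(l(-3, 4))*43 + 2 = 43/(12 + 5*4) + 2 = 43/(12 + 20) + 2 = 43/32 + 2 = 107/32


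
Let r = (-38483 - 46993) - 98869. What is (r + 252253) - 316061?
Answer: -248153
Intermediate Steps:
r = -184345 (r = -85476 - 98869 = -184345)
(r + 252253) - 316061 = (-184345 + 252253) - 316061 = 67908 - 316061 = -248153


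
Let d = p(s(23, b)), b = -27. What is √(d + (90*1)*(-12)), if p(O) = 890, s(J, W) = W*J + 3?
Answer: I*√190 ≈ 13.784*I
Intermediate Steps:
s(J, W) = 3 + J*W (s(J, W) = J*W + 3 = 3 + J*W)
d = 890
√(d + (90*1)*(-12)) = √(890 + (90*1)*(-12)) = √(890 + 90*(-12)) = √(890 - 1080) = √(-190) = I*√190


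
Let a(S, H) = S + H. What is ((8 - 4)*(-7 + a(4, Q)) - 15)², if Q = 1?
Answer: 529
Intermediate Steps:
a(S, H) = H + S
((8 - 4)*(-7 + a(4, Q)) - 15)² = ((8 - 4)*(-7 + (1 + 4)) - 15)² = (4*(-7 + 5) - 15)² = (4*(-2) - 15)² = (-8 - 15)² = (-23)² = 529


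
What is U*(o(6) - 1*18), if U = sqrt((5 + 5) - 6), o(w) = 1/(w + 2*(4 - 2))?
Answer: -179/5 ≈ -35.800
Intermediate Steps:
o(w) = 1/(4 + w) (o(w) = 1/(w + 2*2) = 1/(w + 4) = 1/(4 + w))
U = 2 (U = sqrt(10 - 6) = sqrt(4) = 2)
U*(o(6) - 1*18) = 2*(1/(4 + 6) - 1*18) = 2*(1/10 - 18) = 2*(-179/10) = -179/5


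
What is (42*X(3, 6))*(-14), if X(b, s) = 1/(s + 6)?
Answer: -49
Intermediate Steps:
X(b, s) = 1/(6 + s)
(42*X(3, 6))*(-14) = (42/(6 + 6))*(-14) = (42/12)*(-14) = (42*(1/12))*(-14) = (7/2)*(-14) = -49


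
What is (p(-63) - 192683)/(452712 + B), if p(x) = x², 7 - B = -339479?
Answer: -94357/396099 ≈ -0.23822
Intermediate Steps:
B = 339486 (B = 7 - 1*(-339479) = 7 + 339479 = 339486)
(p(-63) - 192683)/(452712 + B) = ((-63)² - 192683)/(452712 + 339486) = (3969 - 192683)/792198 = -188714*1/792198 = -94357/396099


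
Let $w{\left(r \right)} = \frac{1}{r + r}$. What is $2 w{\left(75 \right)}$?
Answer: $\frac{1}{75} \approx 0.013333$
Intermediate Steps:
$w{\left(r \right)} = \frac{1}{2 r}$
$2 w{\left(75 \right)} = 2 \frac{1}{2 \cdot 75} = 2 \cdot \frac{1}{2} \cdot \frac{1}{75} = 2 \cdot \frac{1}{150} = \frac{1}{75}$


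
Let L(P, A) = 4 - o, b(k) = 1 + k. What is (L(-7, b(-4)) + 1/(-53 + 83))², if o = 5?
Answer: 841/900 ≈ 0.93444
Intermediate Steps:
L(P, A) = -1 (L(P, A) = 4 - 1*5 = 4 - 5 = -1)
(L(-7, b(-4)) + 1/(-53 + 83))² = (-1 + 1/(-53 + 83))² = (-1 + 1/30)² = (-29/30)² = 841/900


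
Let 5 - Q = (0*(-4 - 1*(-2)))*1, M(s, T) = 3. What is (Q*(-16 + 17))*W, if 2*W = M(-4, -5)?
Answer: 15/2 ≈ 7.5000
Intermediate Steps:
W = 3/2 (W = (1/2)*3 = 3/2 ≈ 1.5000)
Q = 5 (Q = 5 - 0*(-4 - 1*(-2)) = 5 - 0*(-4 + 2) = 5 - 0*(-2) = 5 - 0 = 5 - 1*0 = 5 + 0 = 5)
(Q*(-16 + 17))*W = (5*(-16 + 17))*(3/2) = (5*1)*(3/2) = 5*(3/2) = 15/2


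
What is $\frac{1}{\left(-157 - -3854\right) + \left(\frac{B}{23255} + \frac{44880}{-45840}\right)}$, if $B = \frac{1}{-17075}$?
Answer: $\frac{75842112875}{280314037502309} \approx 0.00027056$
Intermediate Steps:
$B = - \frac{1}{17075} \approx -5.8565 \cdot 10^{-5}$
$\frac{1}{\left(-157 - -3854\right) + \left(\frac{B}{23255} + \frac{44880}{-45840}\right)} = \frac{1}{\left(-157 - -3854\right) + \left(- \frac{1}{17075 \cdot 23255} + \frac{44880}{-45840}\right)} = \frac{1}{\left(-157 + 3854\right) + \left(\left(- \frac{1}{17075}\right) \frac{1}{23255} + 44880 \left(- \frac{1}{45840}\right)\right)} = \frac{1}{3697 - \frac{74253796566}{75842112875}} = \frac{1}{\frac{280314037502309}{75842112875}} = \frac{75842112875}{280314037502309}$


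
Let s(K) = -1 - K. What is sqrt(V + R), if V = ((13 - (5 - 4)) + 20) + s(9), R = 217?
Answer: sqrt(239) ≈ 15.460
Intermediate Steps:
V = 22 (V = ((13 - (5 - 4)) + 20) + (-1 - 1*9) = ((13 - 1*1) + 20) + (-1 - 9) = ((13 - 1) + 20) - 10 = (12 + 20) - 10 = 32 - 10 = 22)
sqrt(V + R) = sqrt(22 + 217) = sqrt(239)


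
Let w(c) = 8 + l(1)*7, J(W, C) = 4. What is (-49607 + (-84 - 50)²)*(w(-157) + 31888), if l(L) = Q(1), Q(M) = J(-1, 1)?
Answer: -1010426524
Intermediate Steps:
Q(M) = 4
l(L) = 4
w(c) = 36 (w(c) = 8 + 4*7 = 8 + 28 = 36)
(-49607 + (-84 - 50)²)*(w(-157) + 31888) = (-49607 + (-84 - 50)²)*(36 + 31888) = (-49607 + (-134)²)*31924 = (-49607 + 17956)*31924 = -31651*31924 = -1010426524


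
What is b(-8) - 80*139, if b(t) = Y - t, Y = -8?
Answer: -11120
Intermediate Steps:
b(t) = -8 - t
b(-8) - 80*139 = (-8 - 1*(-8)) - 80*139 = (-8 + 8) - 11120 = 0 - 11120 = -11120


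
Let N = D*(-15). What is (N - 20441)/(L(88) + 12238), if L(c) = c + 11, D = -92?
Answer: -19061/12337 ≈ -1.5450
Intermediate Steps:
L(c) = 11 + c
N = 1380 (N = -92*(-15) = 1380)
(N - 20441)/(L(88) + 12238) = (1380 - 20441)/((11 + 88) + 12238) = -19061/(99 + 12238) = -19061/12337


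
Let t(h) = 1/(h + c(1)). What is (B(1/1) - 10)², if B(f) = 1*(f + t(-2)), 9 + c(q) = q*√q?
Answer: 8281/100 ≈ 82.810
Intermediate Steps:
c(q) = -9 + q^(3/2) (c(q) = -9 + q*√q = -9 + q^(3/2))
t(h) = 1/(-8 + h) (t(h) = 1/(h + (-9 + 1^(3/2))) = 1/(h + (-9 + 1)) = 1/(h - 8) = 1/(-8 + h))
B(f) = -⅒ + f (B(f) = 1*(f + 1/(-8 - 2)) = 1*(f + 1/(-10)) = 1*(f - ⅒) = 1*(-⅒ + f) = -⅒ + f)
(B(1/1) - 10)² = ((-⅒ + 1/1) - 10)² = ((-⅒ + 1) - 10)² = (9/10 - 10)² = (-91/10)² = 8281/100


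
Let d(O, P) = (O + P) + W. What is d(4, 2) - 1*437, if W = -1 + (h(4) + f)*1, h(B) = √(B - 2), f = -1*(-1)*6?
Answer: -426 + √2 ≈ -424.59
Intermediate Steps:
f = 6 (f = 1*6 = 6)
h(B) = √(-2 + B)
W = 5 + √2 (W = -1 + (√(-2 + 4) + 6)*1 = -1 + (√2 + 6)*1 = -1 + (6 + √2)*1 = -1 + (6 + √2) = 5 + √2 ≈ 6.4142)
d(O, P) = 5 + O + P + √2 (d(O, P) = (O + P) + (5 + √2) = 5 + O + P + √2)
d(4, 2) - 1*437 = (5 + 4 + 2 + √2) - 1*437 = (11 + √2) - 437 = -426 + √2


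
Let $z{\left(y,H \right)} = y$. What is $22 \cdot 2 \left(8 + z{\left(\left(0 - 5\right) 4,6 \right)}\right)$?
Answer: $-528$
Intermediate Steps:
$22 \cdot 2 \left(8 + z{\left(\left(0 - 5\right) 4,6 \right)}\right) = 22 \cdot 2 \left(8 + \left(0 - 5\right) 4\right) = 44 \left(8 - 20\right) = 44 \left(-12\right) = -528$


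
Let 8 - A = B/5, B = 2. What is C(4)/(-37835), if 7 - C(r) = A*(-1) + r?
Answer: -53/189175 ≈ -0.00028016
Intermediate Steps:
A = 38/5 (A = 8 - 2/5 = 38/5 ≈ 7.6000)
C(r) = 73/5 - r (C(r) = 7 - ((38/5)*(-1) + r) = 7 - (-38/5 + r) = 7 + (38/5 - r) = 73/5 - r)
C(4)/(-37835) = (73/5 - 1*4)/(-37835) = (73/5 - 4)*(-1/37835) = (53/5)*(-1/37835) = -53/189175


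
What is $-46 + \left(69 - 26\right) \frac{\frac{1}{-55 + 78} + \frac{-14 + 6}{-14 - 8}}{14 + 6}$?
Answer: $- \frac{228331}{5060} \approx -45.125$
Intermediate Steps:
$-46 + \left(69 - 26\right) \frac{\frac{1}{-55 + 78} + \frac{-14 + 6}{-14 - 8}}{14 + 6} = -46 + \left(69 - 26\right) \frac{\frac{1}{23} - \frac{8}{-22}}{20} = -46 + 43 \left(\frac{1}{23} - - \frac{4}{11}\right) \frac{1}{20} = -46 + 43 \left(\frac{1}{23} + \frac{4}{11}\right) \frac{1}{20} = -46 + 43 \cdot \frac{103}{253} \cdot \frac{1}{20} = -46 + 43 \cdot \frac{103}{5060} = -46 + \frac{4429}{5060} = - \frac{228331}{5060}$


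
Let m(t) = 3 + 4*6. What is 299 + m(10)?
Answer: 326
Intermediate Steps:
m(t) = 27 (m(t) = 3 + 24 = 27)
299 + m(10) = 299 + 27 = 326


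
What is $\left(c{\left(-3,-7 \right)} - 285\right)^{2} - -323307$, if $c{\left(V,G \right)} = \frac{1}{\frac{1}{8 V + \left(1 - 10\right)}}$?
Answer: $424431$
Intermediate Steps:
$c{\left(V,G \right)} = -9 + 8 V$ ($c{\left(V,G \right)} = \frac{1}{\frac{1}{8 V + \left(1 - 10\right)}} = \frac{1}{\frac{1}{8 V - 9}} = \frac{1}{\frac{1}{-9 + 8 V}} = -9 + 8 V$)
$\left(c{\left(-3,-7 \right)} - 285\right)^{2} - -323307 = \left(\left(-9 + 8 \left(-3\right)\right) - 285\right)^{2} - -323307 = \left(\left(-9 - 24\right) - 285\right)^{2} + 323307 = \left(-33 - 285\right)^{2} + 323307 = \left(-318\right)^{2} + 323307 = 101124 + 323307 = 424431$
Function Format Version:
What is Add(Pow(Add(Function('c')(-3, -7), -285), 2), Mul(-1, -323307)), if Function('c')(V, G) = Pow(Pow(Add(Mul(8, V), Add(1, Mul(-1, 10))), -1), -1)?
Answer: 424431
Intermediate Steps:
Function('c')(V, G) = Add(-9, Mul(8, V)) (Function('c')(V, G) = Pow(Pow(Add(Mul(8, V), Add(1, -10)), -1), -1) = Pow(Pow(Add(Mul(8, V), -9), -1), -1) = Pow(Pow(Add(-9, Mul(8, V)), -1), -1) = Add(-9, Mul(8, V)))
Add(Pow(Add(Function('c')(-3, -7), -285), 2), Mul(-1, -323307)) = Add(Pow(Add(Add(-9, Mul(8, -3)), -285), 2), Mul(-1, -323307)) = Add(Pow(Add(Add(-9, -24), -285), 2), 323307) = Add(Pow(Add(-33, -285), 2), 323307) = Add(Pow(-318, 2), 323307) = Add(101124, 323307) = 424431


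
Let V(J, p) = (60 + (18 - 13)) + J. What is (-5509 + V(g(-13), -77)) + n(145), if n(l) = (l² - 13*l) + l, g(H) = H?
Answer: 13828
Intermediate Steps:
n(l) = l² - 12*l
V(J, p) = 65 + J (V(J, p) = (60 + 5) + J = 65 + J)
(-5509 + V(g(-13), -77)) + n(145) = (-5509 + (65 - 13)) + 145*(-12 + 145) = (-5509 + 52) + 145*133 = -5457 + 19285 = 13828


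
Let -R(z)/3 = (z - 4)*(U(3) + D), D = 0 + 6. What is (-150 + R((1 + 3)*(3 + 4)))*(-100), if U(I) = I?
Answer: 79800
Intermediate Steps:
D = 6
R(z) = 108 - 27*z (R(z) = -3*(z - 4)*(3 + 6) = -3*(-4 + z)*9 = -3*(-36 + 9*z) = 108 - 27*z)
(-150 + R((1 + 3)*(3 + 4)))*(-100) = (-150 + (108 - 27*(1 + 3)*(3 + 4)))*(-100) = (-150 + (108 - 108*7))*(-100) = (-150 + (108 - 27*28))*(-100) = (-150 + (108 - 756))*(-100) = (-150 - 648)*(-100) = -798*(-100) = 79800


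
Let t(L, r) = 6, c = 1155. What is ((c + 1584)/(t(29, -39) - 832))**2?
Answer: 7502121/682276 ≈ 10.996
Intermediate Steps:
((c + 1584)/(t(29, -39) - 832))**2 = ((1155 + 1584)/(6 - 832))**2 = (2739/(-826))**2 = (2739*(-1/826))**2 = (-2739/826)**2 = 7502121/682276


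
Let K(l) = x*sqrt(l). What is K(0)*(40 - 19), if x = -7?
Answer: 0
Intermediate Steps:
K(l) = -7*sqrt(l)
K(0)*(40 - 19) = (-7*sqrt(0))*(40 - 19) = -7*0*21 = 0*21 = 0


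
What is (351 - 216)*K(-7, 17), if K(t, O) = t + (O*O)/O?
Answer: 1350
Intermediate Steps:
K(t, O) = O + t (K(t, O) = t + O²/O = t + O = O + t)
(351 - 216)*K(-7, 17) = (351 - 216)*(17 - 7) = 135*10 = 1350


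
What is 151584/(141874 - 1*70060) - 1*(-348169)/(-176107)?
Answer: 281932487/2107824683 ≈ 0.13376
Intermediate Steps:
151584/(141874 - 1*70060) - 1*(-348169)/(-176107) = 151584/(141874 - 70060) + 348169*(-1/176107) = 151584/71814 - 348169/176107 = 151584*(1/71814) - 348169/176107 = 25264/11969 - 348169/176107 = 281932487/2107824683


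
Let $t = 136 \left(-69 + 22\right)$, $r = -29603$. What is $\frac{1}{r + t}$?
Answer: $- \frac{1}{35995} \approx -2.7782 \cdot 10^{-5}$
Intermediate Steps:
$t = -6392$ ($t = 136 \left(-47\right) = -6392$)
$\frac{1}{r + t} = \frac{1}{-29603 - 6392} = \frac{1}{-35995} = - \frac{1}{35995}$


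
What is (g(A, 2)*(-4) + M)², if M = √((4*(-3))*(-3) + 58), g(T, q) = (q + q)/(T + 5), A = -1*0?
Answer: 2606/25 - 32*√94/5 ≈ 42.190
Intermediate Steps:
A = 0
g(T, q) = 2*q/(5 + T) (g(T, q) = (2*q)/(5 + T) = 2*q/(5 + T))
M = √94 (M = √(-12*(-3) + 58) = √(36 + 58) = √94 ≈ 9.6954)
(g(A, 2)*(-4) + M)² = ((2*2/(5 + 0))*(-4) + √94)² = ((2*2/5)*(-4) + √94)² = ((2*2*(⅕))*(-4) + √94)² = ((⅘)*(-4) + √94)² = (-16/5 + √94)²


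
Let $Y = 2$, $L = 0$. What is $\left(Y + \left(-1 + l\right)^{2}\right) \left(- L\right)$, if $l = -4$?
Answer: $0$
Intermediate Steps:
$\left(Y + \left(-1 + l\right)^{2}\right) \left(- L\right) = \left(2 + \left(-1 - 4\right)^{2}\right) \left(\left(-1\right) 0\right) = \left(2 + \left(-5\right)^{2}\right) 0 = \left(2 + 25\right) 0 = 27 \cdot 0 = 0$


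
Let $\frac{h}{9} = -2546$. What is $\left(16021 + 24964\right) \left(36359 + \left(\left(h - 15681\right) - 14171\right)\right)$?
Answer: $-672440895$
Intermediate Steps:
$h = -22914$ ($h = 9 \left(-2546\right) = -22914$)
$\left(16021 + 24964\right) \left(36359 + \left(\left(h - 15681\right) - 14171\right)\right) = \left(16021 + 24964\right) \left(36359 - 52766\right) = 40985 \left(36359 - 52766\right) = 40985 \left(-16407\right) = -672440895$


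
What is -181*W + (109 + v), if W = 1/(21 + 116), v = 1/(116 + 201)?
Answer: 4676521/43429 ≈ 107.68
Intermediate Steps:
v = 1/317 ≈ 0.0031546
W = 1/137 ≈ 0.0072993
-181*W + (109 + v) = -181*1/137 + (109 + 1/317) = -181/137 + 34554/317 = 4676521/43429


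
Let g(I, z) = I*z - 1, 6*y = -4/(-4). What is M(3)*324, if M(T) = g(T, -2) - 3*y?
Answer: -2430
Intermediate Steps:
y = 1/6 (y = (-4/(-4))/6 = (-4*(-1/4))/6 = (1/6)*1 = 1/6 ≈ 0.16667)
g(I, z) = -1 + I*z
M(T) = -3/2 - 2*T (M(T) = (-1 + T*(-2)) - 3*1/6 = (-1 - 2*T) - 1/2 = -3/2 - 2*T)
M(3)*324 = (-3/2 - 2*3)*324 = (-3/2 - 6)*324 = -15/2*324 = -2430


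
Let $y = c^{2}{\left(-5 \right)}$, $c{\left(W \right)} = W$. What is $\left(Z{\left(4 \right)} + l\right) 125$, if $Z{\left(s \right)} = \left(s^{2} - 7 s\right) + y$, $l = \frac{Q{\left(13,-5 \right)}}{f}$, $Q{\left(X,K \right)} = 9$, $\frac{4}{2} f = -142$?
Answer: $\frac{114250}{71} \approx 1609.2$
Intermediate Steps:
$f = -71$ ($f = \frac{1}{2} \left(-142\right) = -71$)
$y = 25$ ($y = \left(-5\right)^{2} = 25$)
$l = - \frac{9}{71}$ ($l = \frac{9}{-71} = 9 \left(- \frac{1}{71}\right) = - \frac{9}{71} \approx -0.12676$)
$Z{\left(s \right)} = 25 + s^{2} - 7 s$ ($Z{\left(s \right)} = \left(s^{2} - 7 s\right) + 25 = 25 + s^{2} - 7 s$)
$\left(Z{\left(4 \right)} + l\right) 125 = \left(\left(25 + 4^{2} - 28\right) - \frac{9}{71}\right) 125 = \left(\left(25 + 16 - 28\right) - \frac{9}{71}\right) 125 = \left(13 - \frac{9}{71}\right) 125 = \frac{914}{71} \cdot 125 = \frac{114250}{71}$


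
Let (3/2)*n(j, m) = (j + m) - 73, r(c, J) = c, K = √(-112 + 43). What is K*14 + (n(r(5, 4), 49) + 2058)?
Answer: 6136/3 + 14*I*√69 ≈ 2045.3 + 116.29*I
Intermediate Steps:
K = I*√69 (K = √(-69) = I*√69 ≈ 8.3066*I)
n(j, m) = -146/3 + 2*j/3 + 2*m/3 (n(j, m) = 2*((j + m) - 73)/3 = 2*(-73 + j + m)/3 = -146/3 + 2*j/3 + 2*m/3)
K*14 + (n(r(5, 4), 49) + 2058) = (I*√69)*14 + ((-146/3 + (⅔)*5 + (⅔)*49) + 2058) = 14*I*√69 + ((-146/3 + 10/3 + 98/3) + 2058) = 14*I*√69 + (-38/3 + 2058) = 14*I*√69 + 6136/3 = 6136/3 + 14*I*√69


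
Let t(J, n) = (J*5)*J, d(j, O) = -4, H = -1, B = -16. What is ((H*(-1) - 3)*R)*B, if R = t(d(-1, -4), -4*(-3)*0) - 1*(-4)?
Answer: 2688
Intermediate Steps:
t(J, n) = 5*J² (t(J, n) = (5*J)*J = 5*J²)
R = 84 (R = 5*(-4)² - 1*(-4) = 5*16 + 4 = 80 + 4 = 84)
((H*(-1) - 3)*R)*B = ((-1*(-1) - 3)*84)*(-16) = ((1 - 3)*84)*(-16) = -2*84*(-16) = -168*(-16) = 2688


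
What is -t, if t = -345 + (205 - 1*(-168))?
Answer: -28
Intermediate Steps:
t = 28 (t = -345 + (205 + 168) = -345 + 373 = 28)
-t = -1*28 = -28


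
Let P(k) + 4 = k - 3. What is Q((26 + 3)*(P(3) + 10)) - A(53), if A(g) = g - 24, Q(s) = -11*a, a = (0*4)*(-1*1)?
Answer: -29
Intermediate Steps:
P(k) = -7 + k (P(k) = -4 + (k - 3) = -4 + (-3 + k) = -7 + k)
a = 0 (a = 0*(-1) = 0)
Q(s) = 0 (Q(s) = -11*0 = 0)
A(g) = -24 + g
Q((26 + 3)*(P(3) + 10)) - A(53) = 0 - (-24 + 53) = 0 - 1*29 = 0 - 29 = -29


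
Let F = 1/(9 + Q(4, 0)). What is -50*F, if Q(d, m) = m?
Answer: -50/9 ≈ -5.5556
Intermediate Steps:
F = ⅑ (F = 1/(9 + 0) = 1/9 = ⅑ ≈ 0.11111)
-50*F = -50*⅑ = -50/9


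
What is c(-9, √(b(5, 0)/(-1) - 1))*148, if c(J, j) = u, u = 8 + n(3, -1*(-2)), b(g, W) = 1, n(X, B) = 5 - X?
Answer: 1480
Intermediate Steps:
u = 10 (u = 8 + (5 - 1*3) = 8 + (5 - 3) = 8 + 2 = 10)
c(J, j) = 10
c(-9, √(b(5, 0)/(-1) - 1))*148 = 10*148 = 1480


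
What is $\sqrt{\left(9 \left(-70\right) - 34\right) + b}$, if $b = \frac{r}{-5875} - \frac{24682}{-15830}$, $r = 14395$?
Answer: $\frac{3 i \sqrt{10223639167858}}{372005} \approx 25.785 i$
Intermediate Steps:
$b = - \frac{1657322}{1860025}$ ($b = \frac{14395}{-5875} - \frac{24682}{-15830} = 14395 \left(- \frac{1}{5875}\right) - - \frac{12341}{7915} = - \frac{2879}{1175} + \frac{12341}{7915} = - \frac{1657322}{1860025} \approx -0.89102$)
$\sqrt{\left(9 \left(-70\right) - 34\right) + b} = \sqrt{\left(9 \left(-70\right) - 34\right) - \frac{1657322}{1860025}} = \sqrt{\left(-630 - 34\right) - \frac{1657322}{1860025}} = \sqrt{-664 - \frac{1657322}{1860025}} = \sqrt{- \frac{1236713922}{1860025}} = \frac{3 i \sqrt{10223639167858}}{372005}$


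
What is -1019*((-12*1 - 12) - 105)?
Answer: 131451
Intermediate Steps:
-1019*((-12*1 - 12) - 105) = -1019*((-12 - 12) - 105) = -1019*(-24 - 105) = -1019*(-129) = 131451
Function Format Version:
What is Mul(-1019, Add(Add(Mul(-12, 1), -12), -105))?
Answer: 131451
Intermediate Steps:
Mul(-1019, Add(Add(Mul(-12, 1), -12), -105)) = Mul(-1019, Add(Add(-12, -12), -105)) = Mul(-1019, Add(-24, -105)) = Mul(-1019, -129) = 131451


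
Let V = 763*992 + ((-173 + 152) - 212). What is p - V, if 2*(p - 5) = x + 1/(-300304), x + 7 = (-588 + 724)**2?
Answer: -448902527409/600608 ≈ -7.4741e+5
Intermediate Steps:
x = 18489 (x = -7 + (-588 + 724)**2 = -7 + 136**2 = -7 + 18496 = 18489)
V = 756663 (V = 756896 + (-21 - 212) = 756896 - 233 = 756663)
p = 5555323695/600608 (p = 5 + (18489 + 1/(-300304))/2 = 5 + (18489 - 1/300304)/2 = 5 + (1/2)*(5552320655/300304) = 5 + 5552320655/600608 = 5555323695/600608 ≈ 9249.5)
p - V = 5555323695/600608 - 1*756663 = 5555323695/600608 - 756663 = -448902527409/600608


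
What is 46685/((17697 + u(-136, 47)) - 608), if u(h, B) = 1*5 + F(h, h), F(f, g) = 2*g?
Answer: 46685/16822 ≈ 2.7752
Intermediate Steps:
u(h, B) = 5 + 2*h (u(h, B) = 1*5 + 2*h = 5 + 2*h)
46685/((17697 + u(-136, 47)) - 608) = 46685/((17697 + (5 + 2*(-136))) - 608) = 46685/((17697 + (5 - 272)) - 608) = 46685/((17697 - 267) - 608) = 46685/(17430 - 608) = 46685/16822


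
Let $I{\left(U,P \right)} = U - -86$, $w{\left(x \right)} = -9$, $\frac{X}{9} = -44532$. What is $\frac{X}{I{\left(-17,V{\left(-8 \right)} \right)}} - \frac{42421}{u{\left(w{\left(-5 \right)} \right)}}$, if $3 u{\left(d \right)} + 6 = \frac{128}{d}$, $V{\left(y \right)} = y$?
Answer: $\frac{2028969}{4186} \approx 484.7$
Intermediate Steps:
$X = -400788$ ($X = 9 \left(-44532\right) = -400788$)
$I{\left(U,P \right)} = 86 + U$ ($I{\left(U,P \right)} = U + 86 = 86 + U$)
$u{\left(d \right)} = -2 + \frac{128}{3 d}$ ($u{\left(d \right)} = -2 + \frac{128 \frac{1}{d}}{3} = -2 + \frac{128}{3 d}$)
$\frac{X}{I{\left(-17,V{\left(-8 \right)} \right)}} - \frac{42421}{u{\left(w{\left(-5 \right)} \right)}} = - \frac{400788}{86 - 17} - \frac{42421}{-2 + \frac{128}{3 \left(-9\right)}} = - \frac{400788}{69} - \frac{42421}{-2 + \frac{128}{3} \left(- \frac{1}{9}\right)} = \left(-400788\right) \frac{1}{69} - \frac{42421}{-2 - \frac{128}{27}} = - \frac{133596}{23} - \frac{42421}{- \frac{182}{27}} = - \frac{133596}{23} - - \frac{1145367}{182} = - \frac{133596}{23} + \frac{1145367}{182} = \frac{2028969}{4186}$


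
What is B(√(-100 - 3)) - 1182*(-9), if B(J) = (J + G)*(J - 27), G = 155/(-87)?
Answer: 306910/29 - 2504*I*√103/87 ≈ 10583.0 - 292.1*I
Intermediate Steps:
G = -155/87 (G = 155*(-1/87) = -155/87 ≈ -1.7816)
B(J) = (-27 + J)*(-155/87 + J) (B(J) = (J - 155/87)*(J - 27) = (-155/87 + J)*(-27 + J) = (-27 + J)*(-155/87 + J))
B(√(-100 - 3)) - 1182*(-9) = (1395/29 + (√(-100 - 3))² - 2504*√(-100 - 3)/87) - 1182*(-9) = (1395/29 + (√(-103))² - 2504*I*√103/87) - 1*(-10638) = (1395/29 + (I*√103)² - 2504*I*√103/87) + 10638 = (1395/29 - 103 - 2504*I*√103/87) + 10638 = (-1592/29 - 2504*I*√103/87) + 10638 = 306910/29 - 2504*I*√103/87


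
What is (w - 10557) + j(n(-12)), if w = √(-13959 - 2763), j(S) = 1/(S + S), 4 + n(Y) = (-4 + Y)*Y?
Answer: -3969431/376 + 3*I*√1858 ≈ -10557.0 + 129.31*I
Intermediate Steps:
n(Y) = -4 + Y*(-4 + Y) (n(Y) = -4 + (-4 + Y)*Y = -4 + Y*(-4 + Y))
j(S) = 1/(2*S)
w = 3*I*√1858 (w = √(-16722) = 3*I*√1858 ≈ 129.31*I)
(w - 10557) + j(n(-12)) = (3*I*√1858 - 10557) + 1/(2*(-4 + (-12)² - 4*(-12))) = (-10557 + 3*I*√1858) + 1/(2*(-4 + 144 + 48)) = (-10557 + 3*I*√1858) + (½)/188 = (-10557 + 3*I*√1858) + (½)*(1/188) = (-10557 + 3*I*√1858) + 1/376 = -3969431/376 + 3*I*√1858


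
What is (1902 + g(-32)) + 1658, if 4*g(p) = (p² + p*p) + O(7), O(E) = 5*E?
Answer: 16323/4 ≈ 4080.8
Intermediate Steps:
g(p) = 35/4 + p²/2 (g(p) = ((p² + p*p) + 5*7)/4 = ((p² + p²) + 35)/4 = (2*p² + 35)/4 = (35 + 2*p²)/4 = 35/4 + p²/2)
(1902 + g(-32)) + 1658 = (1902 + (35/4 + (½)*(-32)²)) + 1658 = (1902 + (35/4 + (½)*1024)) + 1658 = (1902 + (35/4 + 512)) + 1658 = (1902 + 2083/4) + 1658 = 9691/4 + 1658 = 16323/4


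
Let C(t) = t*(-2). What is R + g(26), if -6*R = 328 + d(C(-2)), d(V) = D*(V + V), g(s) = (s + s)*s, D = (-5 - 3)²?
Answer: 1212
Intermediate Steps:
D = 64 (D = (-8)² = 64)
C(t) = -2*t
g(s) = 2*s² (g(s) = (2*s)*s = 2*s²)
d(V) = 128*V (d(V) = 64*(V + V) = 64*(2*V) = 128*V)
R = -140 (R = -(328 + 128*(-2*(-2)))/6 = -(328 + 128*4)/6 = -(328 + 512)/6 = -⅙*840 = -140)
R + g(26) = -140 + 2*26² = -140 + 2*676 = -140 + 1352 = 1212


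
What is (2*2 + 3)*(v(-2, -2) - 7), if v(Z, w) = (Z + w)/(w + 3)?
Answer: -77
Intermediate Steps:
v(Z, w) = (Z + w)/(3 + w)
(2*2 + 3)*(v(-2, -2) - 7) = (2*2 + 3)*((-2 - 2)/(3 - 2) - 7) = (4 + 3)*(-4/1 - 7) = 7*(1*(-4) - 7) = 7*(-4 - 7) = 7*(-11) = -77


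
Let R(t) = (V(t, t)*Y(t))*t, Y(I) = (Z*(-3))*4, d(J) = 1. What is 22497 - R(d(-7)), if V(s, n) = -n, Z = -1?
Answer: 22509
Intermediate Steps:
Y(I) = 12 (Y(I) = -1*(-3)*4 = 3*4 = 12)
R(t) = -12*t**2 (R(t) = (-t*12)*t = (-12*t)*t = -12*t**2)
22497 - R(d(-7)) = 22497 - (-12)*1**2 = 22497 - (-12) = 22497 - 1*(-12) = 22497 + 12 = 22509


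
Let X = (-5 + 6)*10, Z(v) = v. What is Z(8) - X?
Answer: -2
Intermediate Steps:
X = 10 (X = 1*10 = 10)
Z(8) - X = 8 - 1*10 = 8 - 10 = -2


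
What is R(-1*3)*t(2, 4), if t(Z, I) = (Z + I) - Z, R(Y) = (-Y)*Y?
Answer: -36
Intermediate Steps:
R(Y) = -Y²
t(Z, I) = I (t(Z, I) = (I + Z) - Z = I)
R(-1*3)*t(2, 4) = -(-1*3)²*4 = -1*(-3)²*4 = -1*9*4 = -9*4 = -36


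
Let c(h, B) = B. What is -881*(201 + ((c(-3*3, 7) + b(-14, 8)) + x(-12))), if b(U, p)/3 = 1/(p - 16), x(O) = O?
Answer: -1378765/8 ≈ -1.7235e+5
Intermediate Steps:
b(U, p) = 3/(-16 + p) (b(U, p) = 3/(p - 16) = 3/(-16 + p))
-881*(201 + ((c(-3*3, 7) + b(-14, 8)) + x(-12))) = -881*(201 + ((7 + 3/(-16 + 8)) - 12)) = -881*(201 + ((7 + 3/(-8)) - 12)) = -881*(201 + ((7 + 3*(-⅛)) - 12)) = -881*(201 + ((7 - 3/8) - 12)) = -881*(201 + (53/8 - 12)) = -881*(201 - 43/8) = -881*1565/8 = -1378765/8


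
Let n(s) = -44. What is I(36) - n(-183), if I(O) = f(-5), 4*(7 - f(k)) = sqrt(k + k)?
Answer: 51 - I*sqrt(10)/4 ≈ 51.0 - 0.79057*I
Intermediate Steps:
f(k) = 7 - sqrt(2)*sqrt(k)/4 (f(k) = 7 - sqrt(k + k)/4 = 7 - sqrt(2)*sqrt(k)/4)
I(O) = 7 - I*sqrt(10)/4 (I(O) = 7 - sqrt(2)*sqrt(-5)/4 = 7 - sqrt(2)*I*sqrt(5)/4 = 7 - I*sqrt(10)/4)
I(36) - n(-183) = (7 - I*sqrt(10)/4) - 1*(-44) = (7 - I*sqrt(10)/4) + 44 = 51 - I*sqrt(10)/4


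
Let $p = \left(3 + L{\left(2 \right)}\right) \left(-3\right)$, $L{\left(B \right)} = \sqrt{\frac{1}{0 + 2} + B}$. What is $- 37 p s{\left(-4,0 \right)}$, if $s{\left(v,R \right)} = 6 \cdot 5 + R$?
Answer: $9990 + 1665 \sqrt{10} \approx 15255.0$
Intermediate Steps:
$L{\left(B \right)} = \sqrt{\frac{1}{2} + B}$
$p = -9 - \frac{3 \sqrt{10}}{2}$ ($p = \left(3 + \frac{\sqrt{2 + 4 \cdot 2}}{2}\right) \left(-3\right) = \left(3 + \frac{\sqrt{2 + 8}}{2}\right) \left(-3\right) = \left(3 + \frac{\sqrt{10}}{2}\right) \left(-3\right) = -9 - \frac{3 \sqrt{10}}{2} \approx -13.743$)
$s{\left(v,R \right)} = 30 + R$
$- 37 p s{\left(-4,0 \right)} = - 37 \left(-9 - \frac{3 \sqrt{10}}{2}\right) \left(30 + 0\right) = \left(333 + \frac{111 \sqrt{10}}{2}\right) 30 = 9990 + 1665 \sqrt{10}$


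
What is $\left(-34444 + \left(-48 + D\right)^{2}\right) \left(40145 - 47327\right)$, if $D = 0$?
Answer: $230829480$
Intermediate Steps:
$\left(-34444 + \left(-48 + D\right)^{2}\right) \left(40145 - 47327\right) = \left(-34444 + \left(-48 + 0\right)^{2}\right) \left(40145 - 47327\right) = \left(-34444 + \left(-48\right)^{2}\right) \left(-7182\right) = \left(-34444 + 2304\right) \left(-7182\right) = \left(-32140\right) \left(-7182\right) = 230829480$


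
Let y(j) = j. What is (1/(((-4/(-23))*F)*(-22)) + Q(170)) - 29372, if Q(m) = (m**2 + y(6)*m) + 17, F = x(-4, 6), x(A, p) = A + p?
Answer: 99417/176 ≈ 564.87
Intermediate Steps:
F = 2 (F = -4 + 6 = 2)
Q(m) = 17 + m**2 + 6*m (Q(m) = (m**2 + 6*m) + 17 = 17 + m**2 + 6*m)
(1/(((-4/(-23))*F)*(-22)) + Q(170)) - 29372 = (1/((-4/(-23)*2)*(-22)) + (17 + 170**2 + 6*170)) - 29372 = (1/((-4*(-1/23)*2)*(-22)) + (17 + 28900 + 1020)) - 29372 = (1/(((4/23)*2)*(-22)) + 29937) - 29372 = (1/((8/23)*(-22)) + 29937) - 29372 = (1/(-176/23) + 29937) - 29372 = (-23/176 + 29937) - 29372 = 5268889/176 - 29372 = 99417/176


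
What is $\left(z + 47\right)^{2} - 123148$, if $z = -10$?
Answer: $-121779$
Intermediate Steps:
$\left(z + 47\right)^{2} - 123148 = \left(-10 + 47\right)^{2} - 123148 = 37^{2} - 123148 = 1369 - 123148 = -121779$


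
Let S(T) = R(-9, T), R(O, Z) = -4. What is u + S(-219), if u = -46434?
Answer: -46438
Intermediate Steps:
S(T) = -4
u + S(-219) = -46434 - 4 = -46438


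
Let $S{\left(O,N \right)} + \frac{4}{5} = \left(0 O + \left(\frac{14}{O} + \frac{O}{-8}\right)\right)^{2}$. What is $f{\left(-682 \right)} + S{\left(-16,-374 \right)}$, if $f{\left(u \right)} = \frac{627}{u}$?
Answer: $- \frac{4501}{9920} \approx -0.45373$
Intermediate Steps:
$S{\left(O,N \right)} = - \frac{4}{5} + \left(\frac{14}{O} - \frac{O}{8}\right)^{2}$ ($S{\left(O,N \right)} = - \frac{4}{5} + \left(0 O + \left(\frac{14}{O} + \frac{O}{-8}\right)\right)^{2} = - \frac{4}{5} + \left(0 + \left(\frac{14}{O} + O \left(- \frac{1}{8}\right)\right)\right)^{2} = - \frac{4}{5} + \left(0 - \left(- \frac{14}{O} + \frac{O}{8}\right)\right)^{2} = - \frac{4}{5} + \left(\frac{14}{O} - \frac{O}{8}\right)^{2}$)
$f{\left(-682 \right)} + S{\left(-16,-374 \right)} = \frac{627}{-682} + \left(- \frac{43}{10} + \frac{196}{256} + \frac{\left(-16\right)^{2}}{64}\right) = 627 \left(- \frac{1}{682}\right) + \left(- \frac{43}{10} + 196 \cdot \frac{1}{256} + \frac{1}{64} \cdot 256\right) = - \frac{57}{62} + \left(- \frac{43}{10} + \frac{49}{64} + 4\right) = - \frac{57}{62} + \frac{149}{320} = - \frac{4501}{9920}$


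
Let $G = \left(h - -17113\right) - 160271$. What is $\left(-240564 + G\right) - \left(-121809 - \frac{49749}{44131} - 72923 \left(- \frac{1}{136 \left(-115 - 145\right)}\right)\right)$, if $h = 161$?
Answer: $- \frac{408451731534767}{1560472160} \approx -2.6175 \cdot 10^{5}$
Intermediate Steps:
$G = -142997$ ($G = \left(161 - -17113\right) - 160271 = \left(161 + 17113\right) - 160271 = 17274 - 160271 = -142997$)
$\left(-240564 + G\right) - \left(-121809 - \frac{49749}{44131} - 72923 \left(- \frac{1}{136 \left(-115 - 145\right)}\right)\right) = \left(-240564 - 142997\right) - \left(-121809 - \frac{49749}{44131} - 72923 \left(- \frac{1}{136 \left(-115 - 145\right)}\right)\right) = -383561 - \left(-121809 - \frac{72923}{35360} - \frac{49749}{44131}\right) = -383561 + \left(121809 - \left(- \frac{49749}{44131} - \frac{72923}{35360}\right)\right) = -383561 + \left(121809 - - \frac{4977289553}{1560472160}\right) = -383561 + \left(121809 + \frac{4977289553}{1560472160}\right) = -383561 + \frac{190084530626993}{1560472160} = - \frac{408451731534767}{1560472160}$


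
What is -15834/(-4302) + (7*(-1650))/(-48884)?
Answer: 6240283/1593174 ≈ 3.9169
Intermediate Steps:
-15834/(-4302) + (7*(-1650))/(-48884) = -15834*(-1/4302) - 11550*(-1/48884) = 2639/717 + 525/2222 = 6240283/1593174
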